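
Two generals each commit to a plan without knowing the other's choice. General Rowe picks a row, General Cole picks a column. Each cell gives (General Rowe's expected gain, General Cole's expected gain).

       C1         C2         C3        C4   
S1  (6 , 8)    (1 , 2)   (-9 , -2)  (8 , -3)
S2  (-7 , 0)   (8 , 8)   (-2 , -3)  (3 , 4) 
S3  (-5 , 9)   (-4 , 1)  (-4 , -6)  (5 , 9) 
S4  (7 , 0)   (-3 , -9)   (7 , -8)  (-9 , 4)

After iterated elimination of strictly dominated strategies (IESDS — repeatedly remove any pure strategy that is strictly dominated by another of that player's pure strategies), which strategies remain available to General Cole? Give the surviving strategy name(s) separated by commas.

For General Cole, C1 strictly dominates C3 on the remaining rows (S1: 8>-2, S2: 0>-3, S3: 9>-6, S4: 0>-8); eliminate C3.
Row S3 is eliminated: S1 beats it against every remaining column (C1: 6>-5, C2: 1>-4, C4: 8>5).
Among the remaining strategies, none is strictly dominated by another pure strategy of the same player, so the elimination stops.
Surviving strategies — General Rowe: {S1, S2, S4}; General Cole: {C1, C2, C4}.

C1, C2, C4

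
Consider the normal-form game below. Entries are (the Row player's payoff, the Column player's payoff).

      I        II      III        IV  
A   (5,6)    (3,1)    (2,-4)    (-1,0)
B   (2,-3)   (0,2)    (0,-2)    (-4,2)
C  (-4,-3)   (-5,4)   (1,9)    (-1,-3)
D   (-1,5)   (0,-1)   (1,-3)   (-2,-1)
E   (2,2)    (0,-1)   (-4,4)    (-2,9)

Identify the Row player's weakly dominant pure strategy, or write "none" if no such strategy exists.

A vs B: I: 5>2, II: 3>0, III: 2>0, IV: -1>-4.
A vs C: I: 5>-4, II: 3>-5, III: 2>1, IV: -1=-1.
A vs D: I: 5>-1, II: 3>0, III: 2>1, IV: -1>-2.
A vs E: I: 5>2, II: 3>0, III: 2>-4, IV: -1>-2.
A is at least as good as every other strategy against every opponent action, so it is weakly dominant.

A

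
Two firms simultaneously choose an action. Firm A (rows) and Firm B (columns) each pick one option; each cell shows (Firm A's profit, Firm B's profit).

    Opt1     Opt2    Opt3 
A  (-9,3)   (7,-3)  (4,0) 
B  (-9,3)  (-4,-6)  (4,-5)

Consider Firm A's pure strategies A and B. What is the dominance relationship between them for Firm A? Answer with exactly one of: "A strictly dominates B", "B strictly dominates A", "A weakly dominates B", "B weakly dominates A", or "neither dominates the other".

A weakly dominates B

A's payoffs vs B's, by Firm B's action — Opt1: -9=-9, Opt2: 7>-4, Opt3: 4=4.
A is at least as good everywhere and strictly better somewhere (tied only at Opt1, Opt3), so A weakly but not strictly dominates B.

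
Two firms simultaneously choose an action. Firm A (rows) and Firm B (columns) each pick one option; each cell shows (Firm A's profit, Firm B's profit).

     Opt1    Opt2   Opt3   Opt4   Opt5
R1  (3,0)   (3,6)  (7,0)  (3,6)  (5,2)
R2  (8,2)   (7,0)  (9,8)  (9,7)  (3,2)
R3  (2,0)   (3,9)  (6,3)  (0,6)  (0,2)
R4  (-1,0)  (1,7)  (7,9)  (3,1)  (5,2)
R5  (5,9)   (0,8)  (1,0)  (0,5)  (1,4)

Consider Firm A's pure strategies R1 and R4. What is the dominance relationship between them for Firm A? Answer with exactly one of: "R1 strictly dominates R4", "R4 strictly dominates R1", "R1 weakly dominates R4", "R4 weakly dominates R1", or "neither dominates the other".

Compare R1 to R4 across each choice by Firm B: Opt1: 3>-1, Opt2: 3>1, Opt3: 7=7, Opt4: 3=3, Opt5: 5=5.
R1 is at least as good everywhere and strictly better somewhere (tied only at Opt3, Opt4, Opt5), so R1 weakly but not strictly dominates R4.

R1 weakly dominates R4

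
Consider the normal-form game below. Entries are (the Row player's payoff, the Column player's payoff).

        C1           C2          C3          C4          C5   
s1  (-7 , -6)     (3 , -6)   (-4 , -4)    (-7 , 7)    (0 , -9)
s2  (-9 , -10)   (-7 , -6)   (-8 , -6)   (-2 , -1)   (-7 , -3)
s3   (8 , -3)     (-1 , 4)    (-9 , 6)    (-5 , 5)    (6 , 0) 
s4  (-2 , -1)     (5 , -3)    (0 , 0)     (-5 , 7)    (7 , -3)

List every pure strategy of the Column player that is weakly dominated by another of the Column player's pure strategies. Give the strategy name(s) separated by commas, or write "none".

C3 weakly dominates C1 — s1: -4>-6, s2: -6>-10, s3: 6>-3, s4: 0>-1.
C2 is weakly dominated by C3 (s1: -4>-6, s2: -6=-6, s3: 6>4, s4: 0>-3).
Nothing dominates C3: C1 at s1 (-4>-6); C2 at s1 (-4>-6); C4 at s3 (6>5); C5 at s1 (-4>-9).
C4 is not dominated — it holds its own against C1 at s1 (7>-6); C2 at s1 (7>-6); C3 at s1 (7>-4); C5 at s1 (7>-9).
C5 is weakly dominated by C4 (s1: 7>-9, s2: -1>-3, s3: 5>0, s4: 7>-3).

C1, C2, C5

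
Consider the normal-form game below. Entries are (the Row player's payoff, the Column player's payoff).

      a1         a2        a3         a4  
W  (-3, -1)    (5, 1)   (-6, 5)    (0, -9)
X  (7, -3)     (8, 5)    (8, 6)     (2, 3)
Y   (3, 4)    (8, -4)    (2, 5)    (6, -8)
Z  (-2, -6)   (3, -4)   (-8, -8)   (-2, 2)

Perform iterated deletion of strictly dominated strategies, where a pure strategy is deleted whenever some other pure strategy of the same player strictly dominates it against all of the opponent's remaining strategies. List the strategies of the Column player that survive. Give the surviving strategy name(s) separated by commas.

Row W is eliminated: X beats it against every remaining column (a1: 7>-3, a2: 8>5, a3: 8>-6, a4: 2>0).
The Row player's strategy Z is strictly dominated by X (a1: 7>-2, a2: 8>3, a3: 8>-8, a4: 2>-2) and is removed.
For the Column player, a3 strictly dominates a1 on the remaining rows (X: 6>-3, Y: 5>4); eliminate a1.
For the Column player, a3 strictly dominates a2 on the remaining rows (X: 6>5, Y: 5>-4); eliminate a2.
For the Column player, a3 strictly dominates a4 on the remaining rows (X: 6>3, Y: 5>-8); eliminate a4.
The Row player's strategy Y is strictly dominated by X (a3: 8>2) and is removed.
Among the remaining strategies, none is strictly dominated by another pure strategy of the same player, so the elimination stops.
Surviving strategies — the Row player: {X}; the Column player: {a3}.

a3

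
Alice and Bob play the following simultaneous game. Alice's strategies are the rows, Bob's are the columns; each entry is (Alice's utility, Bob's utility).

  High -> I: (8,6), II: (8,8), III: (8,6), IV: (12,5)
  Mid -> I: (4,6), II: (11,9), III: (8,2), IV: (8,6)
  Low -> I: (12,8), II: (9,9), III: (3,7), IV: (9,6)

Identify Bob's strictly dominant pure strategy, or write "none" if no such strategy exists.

II vs I: High: 8>6, Mid: 9>6, Low: 9>8.
II vs III: High: 8>6, Mid: 9>2, Low: 9>7.
II vs IV: High: 8>5, Mid: 9>6, Low: 9>6.
II strictly beats every other strategy against every opponent action, so it is strictly dominant.

II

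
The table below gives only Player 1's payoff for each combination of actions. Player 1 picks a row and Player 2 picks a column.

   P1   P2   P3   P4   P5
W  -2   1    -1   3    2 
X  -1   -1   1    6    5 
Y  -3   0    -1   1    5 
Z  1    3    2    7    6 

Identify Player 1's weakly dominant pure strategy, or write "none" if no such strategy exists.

Z vs W: P1: 1>-2, P2: 3>1, P3: 2>-1, P4: 7>3, P5: 6>2.
Z vs X: P1: 1>-1, P2: 3>-1, P3: 2>1, P4: 7>6, P5: 6>5.
Z vs Y: P1: 1>-3, P2: 3>0, P3: 2>-1, P4: 7>1, P5: 6>5.
Z is at least as good as every other strategy against every opponent action, so it is weakly dominant.

Z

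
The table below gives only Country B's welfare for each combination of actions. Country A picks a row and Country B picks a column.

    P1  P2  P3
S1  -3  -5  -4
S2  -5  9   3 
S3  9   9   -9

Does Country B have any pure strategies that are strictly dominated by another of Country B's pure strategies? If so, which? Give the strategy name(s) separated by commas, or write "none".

Nothing dominates P1: P2 at S1 (-3>-5); P3 at S1 (-3>-4).
Nothing dominates P2: P1 at S2 (9>-5); P3 at S2 (9>3).
Nothing dominates P3: P1 at S2 (3>-5); P2 at S1 (-4>-5).

none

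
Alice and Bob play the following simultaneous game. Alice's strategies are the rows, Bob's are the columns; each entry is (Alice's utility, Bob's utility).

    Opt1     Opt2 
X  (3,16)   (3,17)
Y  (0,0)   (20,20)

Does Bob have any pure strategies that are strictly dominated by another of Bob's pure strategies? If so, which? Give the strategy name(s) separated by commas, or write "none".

Opt1: dominated, since Opt2 does at least as well everywhere (X: 17>16, Y: 20>0).
Opt2: no other strategy beats it everywhere (Opt1 at X (17>16)).

Opt1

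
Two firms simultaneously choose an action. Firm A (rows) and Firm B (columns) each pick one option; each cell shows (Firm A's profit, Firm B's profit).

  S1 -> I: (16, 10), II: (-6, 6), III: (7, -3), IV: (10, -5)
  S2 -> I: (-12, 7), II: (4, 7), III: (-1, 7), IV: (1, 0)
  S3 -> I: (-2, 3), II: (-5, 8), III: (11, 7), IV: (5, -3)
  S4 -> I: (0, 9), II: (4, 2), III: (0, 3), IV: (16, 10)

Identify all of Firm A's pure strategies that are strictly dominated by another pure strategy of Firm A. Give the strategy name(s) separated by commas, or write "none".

S1 is not dominated — it holds its own against S2 at I (16>-12); S3 at I (16>-2); S4 at I (16>0).
S2 is not dominated — it holds its own against S1 at II (4>-6); S3 at II (4>-5); S4 at II (4=4).
S3 is not dominated — it holds its own against S1 at II (-5>-6); S2 at I (-2>-12); S4 at III (11>0).
S4: no other strategy beats it everywhere (S1 at II (4>-6); S2 at I (0>-12); S3 at I (0>-2)).

none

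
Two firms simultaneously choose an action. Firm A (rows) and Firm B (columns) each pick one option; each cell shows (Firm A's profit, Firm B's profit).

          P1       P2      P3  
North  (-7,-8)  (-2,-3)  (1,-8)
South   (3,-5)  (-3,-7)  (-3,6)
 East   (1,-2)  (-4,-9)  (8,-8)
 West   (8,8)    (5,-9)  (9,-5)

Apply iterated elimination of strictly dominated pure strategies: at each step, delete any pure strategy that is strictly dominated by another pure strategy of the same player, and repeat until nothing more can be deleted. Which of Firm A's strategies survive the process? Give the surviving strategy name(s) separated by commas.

West

Firm A's strategy North is strictly dominated by West (P1: 8>-7, P2: 5>-2, P3: 9>1) and is removed.
Firm A's strategy South is strictly dominated by West (P1: 8>3, P2: 5>-3, P3: 9>-3) and is removed.
For Firm A, West strictly dominates East on the remaining columns (P1: 8>1, P2: 5>-4, P3: 9>8); eliminate East.
Column P2 is eliminated: P1 beats it against every remaining row (West: 8>-9).
Column P3 is eliminated: P1 beats it against every remaining row (West: 8>-5).
Among the remaining strategies, none is strictly dominated by another pure strategy of the same player, so the elimination stops.
Surviving strategies — Firm A: {West}; Firm B: {P1}.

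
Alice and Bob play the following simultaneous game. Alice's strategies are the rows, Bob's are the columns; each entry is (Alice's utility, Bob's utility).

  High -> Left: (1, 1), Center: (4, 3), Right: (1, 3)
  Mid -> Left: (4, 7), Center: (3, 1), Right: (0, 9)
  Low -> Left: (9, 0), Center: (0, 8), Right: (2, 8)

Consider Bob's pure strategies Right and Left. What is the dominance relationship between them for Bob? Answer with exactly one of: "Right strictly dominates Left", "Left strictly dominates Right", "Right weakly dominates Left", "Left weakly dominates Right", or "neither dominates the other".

Right strictly dominates Left

Right's payoffs vs Left's, by Alice's action — High: 3>1, Mid: 9>7, Low: 8>0.
Every comparison favours Right, so Right strictly dominates Left.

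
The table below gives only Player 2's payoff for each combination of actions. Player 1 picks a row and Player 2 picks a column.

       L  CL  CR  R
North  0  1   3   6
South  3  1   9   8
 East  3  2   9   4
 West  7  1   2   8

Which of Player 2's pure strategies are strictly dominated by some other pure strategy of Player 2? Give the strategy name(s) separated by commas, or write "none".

L: dominated, since R does at least as well everywhere (North: 6>0, South: 8>3, East: 4>3, West: 8>7).
CL: dominated, since CR does at least as well everywhere (North: 3>1, South: 9>1, East: 9>2, West: 2>1).
Nothing dominates CR: L at North (3>0); CL at North (3>1); R at South (9>8).
R: no other strategy beats it everywhere (L at North (6>0); CL at North (6>1); CR at North (6>3)).

L, CL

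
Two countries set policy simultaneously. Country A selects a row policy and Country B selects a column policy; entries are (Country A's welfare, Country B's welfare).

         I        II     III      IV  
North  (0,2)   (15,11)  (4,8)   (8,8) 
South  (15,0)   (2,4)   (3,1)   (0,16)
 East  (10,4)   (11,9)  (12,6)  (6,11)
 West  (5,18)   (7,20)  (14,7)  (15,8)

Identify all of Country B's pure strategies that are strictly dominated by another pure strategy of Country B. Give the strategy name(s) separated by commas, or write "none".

I, III

I is strictly dominated by II (North: 11>2, South: 4>0, East: 9>4, West: 20>18).
Nothing dominates II: I at North (11>2); III at North (11>8); IV at North (11>8).
III: dominated, since II does at least as well everywhere (North: 11>8, South: 4>1, East: 9>6, West: 20>7).
Nothing dominates IV: I at North (8>2); II at South (16>4); III at North (8=8).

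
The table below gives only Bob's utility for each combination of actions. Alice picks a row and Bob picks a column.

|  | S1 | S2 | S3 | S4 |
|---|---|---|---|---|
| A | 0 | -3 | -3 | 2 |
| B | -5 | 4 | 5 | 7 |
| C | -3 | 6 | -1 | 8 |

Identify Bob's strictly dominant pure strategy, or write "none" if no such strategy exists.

S4

S4 vs S1: A: 2>0, B: 7>-5, C: 8>-3.
S4 vs S2: A: 2>-3, B: 7>4, C: 8>6.
S4 vs S3: A: 2>-3, B: 7>5, C: 8>-1.
S4 strictly beats every other strategy against every opponent action, so it is strictly dominant.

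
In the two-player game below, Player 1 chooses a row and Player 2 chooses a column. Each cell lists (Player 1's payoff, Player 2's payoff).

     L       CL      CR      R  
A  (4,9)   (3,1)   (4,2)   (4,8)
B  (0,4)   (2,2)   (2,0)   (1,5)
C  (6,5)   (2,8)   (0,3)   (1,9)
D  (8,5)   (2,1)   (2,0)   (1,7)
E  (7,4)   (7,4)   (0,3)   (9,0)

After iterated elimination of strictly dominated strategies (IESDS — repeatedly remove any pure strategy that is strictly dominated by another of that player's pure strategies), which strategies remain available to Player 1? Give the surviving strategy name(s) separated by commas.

D, E

Player 1's strategy B is strictly dominated by A (L: 4>0, CL: 3>2, CR: 4>2, R: 4>1) and is removed.
Column CR is eliminated: L beats it against every remaining row (A: 9>2, C: 5>3, D: 5>0, E: 4>3).
Player 1's strategy A is strictly dominated by E (L: 7>4, CL: 7>3, R: 9>4) and is removed.
Row C is eliminated: E beats it against every remaining column (L: 7>6, CL: 7>2, R: 9>1).
Among the remaining strategies, none is strictly dominated by another pure strategy of the same player, so the elimination stops.
Surviving strategies — Player 1: {D, E}; Player 2: {L, CL, R}.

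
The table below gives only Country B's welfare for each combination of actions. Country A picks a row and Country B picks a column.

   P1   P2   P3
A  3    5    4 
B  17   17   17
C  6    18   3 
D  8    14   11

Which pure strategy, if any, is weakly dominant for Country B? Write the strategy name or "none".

P2

P2 vs P1: A: 5>3, B: 17=17, C: 18>6, D: 14>8.
P2 vs P3: A: 5>4, B: 17=17, C: 18>3, D: 14>11.
P2 is at least as good as every other strategy against every opponent action, so it is weakly dominant.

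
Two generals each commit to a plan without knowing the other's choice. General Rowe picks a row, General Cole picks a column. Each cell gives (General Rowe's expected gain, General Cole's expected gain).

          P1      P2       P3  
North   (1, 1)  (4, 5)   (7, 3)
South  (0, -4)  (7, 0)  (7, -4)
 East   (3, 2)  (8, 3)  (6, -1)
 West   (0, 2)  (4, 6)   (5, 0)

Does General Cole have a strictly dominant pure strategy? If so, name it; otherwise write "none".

P2

P2 vs P1: North: 5>1, South: 0>-4, East: 3>2, West: 6>2.
P2 vs P3: North: 5>3, South: 0>-4, East: 3>-1, West: 6>0.
P2 strictly beats every other strategy against every opponent action, so it is strictly dominant.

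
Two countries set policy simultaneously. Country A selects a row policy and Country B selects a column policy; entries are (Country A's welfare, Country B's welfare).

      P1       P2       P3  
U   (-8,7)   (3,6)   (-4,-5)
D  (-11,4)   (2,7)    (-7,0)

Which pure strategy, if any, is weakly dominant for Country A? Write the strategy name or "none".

U vs D: P1: -8>-11, P2: 3>2, P3: -4>-7.
U is at least as good as every other strategy against every opponent action, so it is weakly dominant.

U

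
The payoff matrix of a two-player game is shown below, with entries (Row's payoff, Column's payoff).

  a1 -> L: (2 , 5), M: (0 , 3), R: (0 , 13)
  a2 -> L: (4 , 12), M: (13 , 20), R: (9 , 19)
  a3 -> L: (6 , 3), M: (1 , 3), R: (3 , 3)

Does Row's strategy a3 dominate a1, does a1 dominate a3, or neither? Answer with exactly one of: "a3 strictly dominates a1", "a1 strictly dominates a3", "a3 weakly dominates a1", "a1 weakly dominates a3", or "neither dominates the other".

a3's payoffs vs a1's, by Column's action — L: 6>2, M: 1>0, R: 3>0.
a3 gives a strictly higher payoff against each opponent action, so a3 strictly dominates a1.

a3 strictly dominates a1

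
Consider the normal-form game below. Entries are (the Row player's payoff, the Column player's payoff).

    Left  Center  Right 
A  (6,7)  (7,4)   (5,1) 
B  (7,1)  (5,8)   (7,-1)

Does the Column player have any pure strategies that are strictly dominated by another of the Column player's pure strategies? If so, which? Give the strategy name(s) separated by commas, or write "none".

Left: no other strategy beats it everywhere (Center at A (7>4); Right at A (7>1)).
Center: no other strategy beats it everywhere (Left at B (8>1); Right at A (4>1)).
Right is strictly dominated by Left (A: 7>1, B: 1>-1).

Right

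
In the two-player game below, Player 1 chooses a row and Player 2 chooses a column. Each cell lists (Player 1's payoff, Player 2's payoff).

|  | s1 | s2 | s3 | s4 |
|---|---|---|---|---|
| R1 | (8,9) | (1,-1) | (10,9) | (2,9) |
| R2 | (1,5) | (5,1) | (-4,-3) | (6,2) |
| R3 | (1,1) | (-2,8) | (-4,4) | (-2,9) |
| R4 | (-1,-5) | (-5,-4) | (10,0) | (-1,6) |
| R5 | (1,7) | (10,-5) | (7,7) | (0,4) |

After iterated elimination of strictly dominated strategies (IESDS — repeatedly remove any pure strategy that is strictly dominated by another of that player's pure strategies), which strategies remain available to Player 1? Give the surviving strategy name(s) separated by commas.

R1, R2, R4

Player 1's strategy R3 is strictly dominated by R1 (s1: 8>1, s2: 1>-2, s3: 10>-4, s4: 2>-2) and is removed.
Column s2 is eliminated: s4 beats it against every remaining row (R1: 9>-1, R2: 2>1, R4: 6>-4, R5: 4>-5).
Row R5 is eliminated: R1 beats it against every remaining column (s1: 8>1, s3: 10>7, s4: 2>0).
Among the remaining strategies, none is strictly dominated by another pure strategy of the same player, so the elimination stops.
Surviving strategies — Player 1: {R1, R2, R4}; Player 2: {s1, s3, s4}.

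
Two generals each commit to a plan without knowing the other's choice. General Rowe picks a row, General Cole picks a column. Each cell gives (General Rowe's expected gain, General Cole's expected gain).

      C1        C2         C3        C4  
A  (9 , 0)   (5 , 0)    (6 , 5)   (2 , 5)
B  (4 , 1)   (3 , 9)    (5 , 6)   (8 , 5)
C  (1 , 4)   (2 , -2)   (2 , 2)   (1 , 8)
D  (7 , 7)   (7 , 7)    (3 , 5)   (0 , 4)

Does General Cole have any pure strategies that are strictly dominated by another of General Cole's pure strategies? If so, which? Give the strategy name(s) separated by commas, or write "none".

none

C1 is not dominated — it holds its own against C2 at A (0=0); C3 at C (4>2); C4 at D (7>4).
C2: no other strategy beats it everywhere (C1 at A (0=0); C3 at B (9>6); C4 at B (9>5)).
C3: no other strategy beats it everywhere (C1 at A (5>0); C2 at A (5>0); C4 at A (5=5)).
Nothing dominates C4: C1 at A (5>0); C2 at A (5>0); C3 at A (5=5).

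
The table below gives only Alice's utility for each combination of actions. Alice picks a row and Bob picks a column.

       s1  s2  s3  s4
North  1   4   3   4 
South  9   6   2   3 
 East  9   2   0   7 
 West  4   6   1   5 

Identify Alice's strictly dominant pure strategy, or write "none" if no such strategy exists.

none

North fails to dominate South at s1 (1<9).
South fails to dominate North at s3 (2<3).
East fails to dominate North at s2 (2<4).
West fails to dominate North at s3 (1<3).
No single strategy dominates all the others.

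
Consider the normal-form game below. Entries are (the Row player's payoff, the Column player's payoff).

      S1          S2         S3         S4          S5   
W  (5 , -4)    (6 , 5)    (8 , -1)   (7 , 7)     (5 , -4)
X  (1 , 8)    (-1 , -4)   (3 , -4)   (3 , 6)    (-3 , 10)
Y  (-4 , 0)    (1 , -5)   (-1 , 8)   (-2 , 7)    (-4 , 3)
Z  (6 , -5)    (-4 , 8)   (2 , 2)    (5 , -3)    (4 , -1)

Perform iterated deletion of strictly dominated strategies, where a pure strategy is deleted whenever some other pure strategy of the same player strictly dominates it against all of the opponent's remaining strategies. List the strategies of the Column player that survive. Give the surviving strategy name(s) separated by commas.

S4

Row X is eliminated: W beats it against every remaining column (S1: 5>1, S2: 6>-1, S3: 8>3, S4: 7>3, S5: 5>-3).
For the Row player, W strictly dominates Y on the remaining columns (S1: 5>-4, S2: 6>1, S3: 8>-1, S4: 7>-2, S5: 5>-4); eliminate Y.
For the Column player, S2 strictly dominates S1 on the remaining rows (W: 5>-4, Z: 8>-5); eliminate S1.
For the Row player, W strictly dominates Z on the remaining columns (S2: 6>-4, S3: 8>2, S4: 7>5, S5: 5>4); eliminate Z.
Column S2 is eliminated: S4 beats it against every remaining row (W: 7>5).
Column S3 is eliminated: S4 beats it against every remaining row (W: 7>-1).
The Column player's strategy S5 is strictly dominated by S4 (W: 7>-4) and is removed.
Among the remaining strategies, none is strictly dominated by another pure strategy of the same player, so the elimination stops.
Surviving strategies — the Row player: {W}; the Column player: {S4}.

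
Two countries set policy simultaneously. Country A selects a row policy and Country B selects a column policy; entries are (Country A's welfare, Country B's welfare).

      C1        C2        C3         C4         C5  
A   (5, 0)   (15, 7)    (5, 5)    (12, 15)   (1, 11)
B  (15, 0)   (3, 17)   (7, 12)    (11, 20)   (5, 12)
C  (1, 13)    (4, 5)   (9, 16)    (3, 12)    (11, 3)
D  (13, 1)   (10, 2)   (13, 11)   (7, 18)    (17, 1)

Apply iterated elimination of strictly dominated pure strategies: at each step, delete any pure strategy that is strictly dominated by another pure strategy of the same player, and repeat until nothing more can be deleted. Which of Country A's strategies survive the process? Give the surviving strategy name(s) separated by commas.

Row C is eliminated: D beats it against every remaining column (C1: 13>1, C2: 10>4, C3: 13>9, C4: 7>3, C5: 17>11).
Country B's strategy C1 is strictly dominated by C2 (A: 7>0, B: 17>0, D: 2>1) and is removed.
Country B's strategy C2 is strictly dominated by C4 (A: 15>7, B: 20>17, D: 18>2) and is removed.
For Country B, C4 strictly dominates C3 on the remaining rows (A: 15>5, B: 20>12, D: 18>11); eliminate C3.
For Country B, C4 strictly dominates C5 on the remaining rows (A: 15>11, B: 20>12, D: 18>1); eliminate C5.
Row B is eliminated: A beats it against every remaining column (C4: 12>11).
Row D is eliminated: A beats it against every remaining column (C4: 12>7).
Among the remaining strategies, none is strictly dominated by another pure strategy of the same player, so the elimination stops.
Surviving strategies — Country A: {A}; Country B: {C4}.

A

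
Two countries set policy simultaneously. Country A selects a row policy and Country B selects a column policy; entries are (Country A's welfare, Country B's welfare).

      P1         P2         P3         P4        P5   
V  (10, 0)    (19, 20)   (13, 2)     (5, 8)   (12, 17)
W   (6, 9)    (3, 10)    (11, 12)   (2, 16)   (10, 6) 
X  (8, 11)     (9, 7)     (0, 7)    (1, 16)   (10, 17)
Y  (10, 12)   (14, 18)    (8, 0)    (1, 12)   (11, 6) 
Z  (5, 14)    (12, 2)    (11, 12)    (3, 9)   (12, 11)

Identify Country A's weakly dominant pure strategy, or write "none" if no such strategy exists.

V

V vs W: P1: 10>6, P2: 19>3, P3: 13>11, P4: 5>2, P5: 12>10.
V vs X: P1: 10>8, P2: 19>9, P3: 13>0, P4: 5>1, P5: 12>10.
V vs Y: P1: 10=10, P2: 19>14, P3: 13>8, P4: 5>1, P5: 12>11.
V vs Z: P1: 10>5, P2: 19>12, P3: 13>11, P4: 5>3, P5: 12=12.
V is at least as good as every other strategy against every opponent action, so it is weakly dominant.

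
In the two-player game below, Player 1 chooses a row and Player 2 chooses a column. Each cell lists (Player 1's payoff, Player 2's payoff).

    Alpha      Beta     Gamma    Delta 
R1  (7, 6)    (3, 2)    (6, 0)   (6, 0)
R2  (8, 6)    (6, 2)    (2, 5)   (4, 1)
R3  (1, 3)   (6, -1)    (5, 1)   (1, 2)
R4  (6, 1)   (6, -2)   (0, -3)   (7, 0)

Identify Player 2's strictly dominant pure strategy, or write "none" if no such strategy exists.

Alpha vs Beta: R1: 6>2, R2: 6>2, R3: 3>-1, R4: 1>-2.
Alpha vs Gamma: R1: 6>0, R2: 6>5, R3: 3>1, R4: 1>-3.
Alpha vs Delta: R1: 6>0, R2: 6>1, R3: 3>2, R4: 1>0.
Alpha strictly beats every other strategy against every opponent action, so it is strictly dominant.

Alpha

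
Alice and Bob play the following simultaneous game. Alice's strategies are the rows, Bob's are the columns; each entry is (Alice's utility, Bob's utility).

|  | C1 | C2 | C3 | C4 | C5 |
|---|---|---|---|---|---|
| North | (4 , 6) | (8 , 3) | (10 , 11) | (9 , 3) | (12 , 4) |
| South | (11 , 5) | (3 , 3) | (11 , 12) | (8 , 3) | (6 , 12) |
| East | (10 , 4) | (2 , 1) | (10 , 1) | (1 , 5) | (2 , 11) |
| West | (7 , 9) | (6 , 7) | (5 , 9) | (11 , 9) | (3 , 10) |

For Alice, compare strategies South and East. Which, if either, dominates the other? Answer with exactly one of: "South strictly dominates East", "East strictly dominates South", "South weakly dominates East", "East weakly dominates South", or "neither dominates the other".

South's payoffs vs East's, by Bob's action — C1: 11>10, C2: 3>2, C3: 11>10, C4: 8>1, C5: 6>2.
Every comparison favours South, so South strictly dominates East.

South strictly dominates East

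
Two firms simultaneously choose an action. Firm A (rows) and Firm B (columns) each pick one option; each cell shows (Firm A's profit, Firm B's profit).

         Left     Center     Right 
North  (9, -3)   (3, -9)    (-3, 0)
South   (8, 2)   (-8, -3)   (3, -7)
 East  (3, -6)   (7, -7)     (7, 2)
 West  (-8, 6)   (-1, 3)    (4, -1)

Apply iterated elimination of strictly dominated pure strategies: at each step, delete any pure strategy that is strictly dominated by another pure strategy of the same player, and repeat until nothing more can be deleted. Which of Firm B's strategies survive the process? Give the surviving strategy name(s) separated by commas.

Row West is eliminated: East beats it against every remaining column (Left: 3>-8, Center: 7>-1, Right: 7>4).
Column Center is eliminated: Left beats it against every remaining row (North: -3>-9, South: 2>-3, East: -6>-7).
Among the remaining strategies, none is strictly dominated by another pure strategy of the same player, so the elimination stops.
Surviving strategies — Firm A: {North, South, East}; Firm B: {Left, Right}.

Left, Right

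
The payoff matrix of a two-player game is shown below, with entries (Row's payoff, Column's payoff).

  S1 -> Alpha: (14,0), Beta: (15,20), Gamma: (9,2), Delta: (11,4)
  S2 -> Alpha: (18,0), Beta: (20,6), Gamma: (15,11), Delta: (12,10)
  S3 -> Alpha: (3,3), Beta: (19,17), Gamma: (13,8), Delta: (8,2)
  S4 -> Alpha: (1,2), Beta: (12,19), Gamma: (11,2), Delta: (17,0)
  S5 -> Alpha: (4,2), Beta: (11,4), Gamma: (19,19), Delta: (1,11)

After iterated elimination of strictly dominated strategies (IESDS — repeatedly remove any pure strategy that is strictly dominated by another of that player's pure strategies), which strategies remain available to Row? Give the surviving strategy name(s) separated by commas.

For Row, S2 strictly dominates S1 on the remaining columns (Alpha: 18>14, Beta: 20>15, Gamma: 15>9, Delta: 12>11); eliminate S1.
Row S3 is eliminated: S2 beats it against every remaining column (Alpha: 18>3, Beta: 20>19, Gamma: 15>13, Delta: 12>8).
Column Alpha is eliminated: Beta beats it against every remaining row (S2: 6>0, S4: 19>2, S5: 4>2).
Column Delta is eliminated: Gamma beats it against every remaining row (S2: 11>10, S4: 2>0, S5: 19>11).
For Row, S2 strictly dominates S4 on the remaining columns (Beta: 20>12, Gamma: 15>11); eliminate S4.
For Column, Gamma strictly dominates Beta on the remaining rows (S2: 11>6, S5: 19>4); eliminate Beta.
Row's strategy S2 is strictly dominated by S5 (Gamma: 19>15) and is removed.
Among the remaining strategies, none is strictly dominated by another pure strategy of the same player, so the elimination stops.
Surviving strategies — Row: {S5}; Column: {Gamma}.

S5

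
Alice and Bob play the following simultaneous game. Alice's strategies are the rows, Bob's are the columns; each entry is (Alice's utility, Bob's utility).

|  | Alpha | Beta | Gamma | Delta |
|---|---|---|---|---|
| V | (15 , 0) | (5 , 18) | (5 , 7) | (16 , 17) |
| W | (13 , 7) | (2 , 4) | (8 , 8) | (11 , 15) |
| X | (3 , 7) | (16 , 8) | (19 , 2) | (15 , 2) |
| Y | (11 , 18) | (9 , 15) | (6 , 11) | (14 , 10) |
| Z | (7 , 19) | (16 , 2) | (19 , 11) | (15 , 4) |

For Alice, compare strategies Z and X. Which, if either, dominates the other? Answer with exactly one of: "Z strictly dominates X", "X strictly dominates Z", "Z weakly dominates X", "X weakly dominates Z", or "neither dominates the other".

Compare Z to X across every action of Bob: Alpha: 7>3, Beta: 16=16, Gamma: 19=19, Delta: 15=15.
Z is at least as good everywhere and strictly better somewhere (tied only at Beta, Gamma, Delta), so Z weakly but not strictly dominates X.

Z weakly dominates X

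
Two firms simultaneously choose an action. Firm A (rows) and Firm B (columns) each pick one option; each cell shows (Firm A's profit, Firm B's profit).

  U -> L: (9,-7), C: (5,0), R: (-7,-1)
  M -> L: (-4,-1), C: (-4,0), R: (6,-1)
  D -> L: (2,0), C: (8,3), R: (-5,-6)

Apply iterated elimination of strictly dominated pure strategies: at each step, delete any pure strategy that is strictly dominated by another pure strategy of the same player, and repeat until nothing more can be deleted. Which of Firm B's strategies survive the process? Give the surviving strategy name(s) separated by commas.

C

Firm B's strategy L is strictly dominated by C (U: 0>-7, M: 0>-1, D: 3>0) and is removed.
For Firm A, D strictly dominates U on the remaining columns (C: 8>5, R: -5>-7); eliminate U.
Column R is eliminated: C beats it against every remaining row (M: 0>-1, D: 3>-6).
Firm A's strategy M is strictly dominated by D (C: 8>-4) and is removed.
Among the remaining strategies, none is strictly dominated by another pure strategy of the same player, so the elimination stops.
Surviving strategies — Firm A: {D}; Firm B: {C}.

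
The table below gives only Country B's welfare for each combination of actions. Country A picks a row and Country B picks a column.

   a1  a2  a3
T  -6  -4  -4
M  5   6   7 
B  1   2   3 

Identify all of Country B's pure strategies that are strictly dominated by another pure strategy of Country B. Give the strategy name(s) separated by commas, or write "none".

a1

a1: dominated, since a2 does at least as well everywhere (T: -4>-6, M: 6>5, B: 2>1).
a2: no other strategy beats it everywhere (a1 at T (-4>-6); a3 at T (-4=-4)).
a3 is not dominated — it holds its own against a1 at T (-4>-6); a2 at T (-4=-4).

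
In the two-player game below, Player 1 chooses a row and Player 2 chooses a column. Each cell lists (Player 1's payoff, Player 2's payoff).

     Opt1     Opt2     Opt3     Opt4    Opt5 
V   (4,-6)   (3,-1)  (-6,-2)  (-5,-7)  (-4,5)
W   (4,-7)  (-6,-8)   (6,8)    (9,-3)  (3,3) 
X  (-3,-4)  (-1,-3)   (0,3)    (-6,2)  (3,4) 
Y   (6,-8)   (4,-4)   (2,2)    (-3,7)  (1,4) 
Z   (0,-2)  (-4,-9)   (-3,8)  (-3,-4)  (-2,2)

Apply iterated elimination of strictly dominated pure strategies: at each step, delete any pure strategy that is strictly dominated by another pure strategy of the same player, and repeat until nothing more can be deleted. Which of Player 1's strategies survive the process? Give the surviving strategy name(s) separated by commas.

W, X

Player 1's strategy V is strictly dominated by Y (Opt1: 6>4, Opt2: 4>3, Opt3: 2>-6, Opt4: -3>-5, Opt5: 1>-4) and is removed.
For Player 2, Opt3 strictly dominates Opt1 on the remaining rows (W: 8>-7, X: 3>-4, Y: 2>-8, Z: 8>-2); eliminate Opt1.
Player 2's strategy Opt2 is strictly dominated by Opt3 (W: 8>-8, X: 3>-3, Y: 2>-4, Z: 8>-9) and is removed.
Row Y is eliminated: W beats it against every remaining column (Opt3: 6>2, Opt4: 9>-3, Opt5: 3>1).
For Player 1, W strictly dominates Z on the remaining columns (Opt3: 6>-3, Opt4: 9>-3, Opt5: 3>-2); eliminate Z.
For Player 2, Opt3 strictly dominates Opt4 on the remaining rows (W: 8>-3, X: 3>2); eliminate Opt4.
Among the remaining strategies, none is strictly dominated by another pure strategy of the same player, so the elimination stops.
Surviving strategies — Player 1: {W, X}; Player 2: {Opt3, Opt5}.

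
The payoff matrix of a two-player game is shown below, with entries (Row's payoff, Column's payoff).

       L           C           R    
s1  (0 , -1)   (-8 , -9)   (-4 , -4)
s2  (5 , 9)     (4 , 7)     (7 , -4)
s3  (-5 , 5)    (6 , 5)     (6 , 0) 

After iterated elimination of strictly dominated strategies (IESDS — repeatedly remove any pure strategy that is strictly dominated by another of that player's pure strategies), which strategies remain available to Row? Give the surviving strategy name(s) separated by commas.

Row s1 is eliminated: s2 beats it against every remaining column (L: 5>0, C: 4>-8, R: 7>-4).
Column's strategy R is strictly dominated by L (s2: 9>-4, s3: 5>0) and is removed.
Among the remaining strategies, none is strictly dominated by another pure strategy of the same player, so the elimination stops.
Surviving strategies — Row: {s2, s3}; Column: {L, C}.

s2, s3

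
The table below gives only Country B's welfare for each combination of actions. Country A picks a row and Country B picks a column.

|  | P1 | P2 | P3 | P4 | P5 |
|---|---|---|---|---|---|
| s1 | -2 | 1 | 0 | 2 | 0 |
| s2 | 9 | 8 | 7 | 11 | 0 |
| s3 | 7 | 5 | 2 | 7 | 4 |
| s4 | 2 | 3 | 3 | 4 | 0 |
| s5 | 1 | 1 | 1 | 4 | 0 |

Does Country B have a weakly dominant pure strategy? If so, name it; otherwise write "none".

P4 vs P1: s1: 2>-2, s2: 11>9, s3: 7=7, s4: 4>2, s5: 4>1.
P4 vs P2: s1: 2>1, s2: 11>8, s3: 7>5, s4: 4>3, s5: 4>1.
P4 vs P3: s1: 2>0, s2: 11>7, s3: 7>2, s4: 4>3, s5: 4>1.
P4 vs P5: s1: 2>0, s2: 11>0, s3: 7>4, s4: 4>0, s5: 4>0.
P4 is at least as good as every other strategy against every opponent action, so it is weakly dominant.

P4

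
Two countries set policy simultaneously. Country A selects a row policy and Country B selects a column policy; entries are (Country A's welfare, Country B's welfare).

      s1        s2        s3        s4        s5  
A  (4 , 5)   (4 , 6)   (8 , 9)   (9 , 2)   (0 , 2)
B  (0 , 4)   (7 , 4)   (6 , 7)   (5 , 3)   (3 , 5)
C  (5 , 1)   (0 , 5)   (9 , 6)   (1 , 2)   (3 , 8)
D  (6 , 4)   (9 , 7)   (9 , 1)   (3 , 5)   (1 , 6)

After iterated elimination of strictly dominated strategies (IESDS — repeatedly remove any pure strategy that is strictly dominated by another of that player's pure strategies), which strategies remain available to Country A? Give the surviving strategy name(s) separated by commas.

B, C, D

Column s4 is eliminated: s2 beats it against every remaining row (A: 6>2, B: 4>3, C: 5>2, D: 7>5).
Country A's strategy A is strictly dominated by D (s1: 6>4, s2: 9>4, s3: 9>8, s5: 1>0) and is removed.
For Country B, s5 strictly dominates s1 on the remaining rows (B: 5>4, C: 8>1, D: 6>4); eliminate s1.
Among the remaining strategies, none is strictly dominated by another pure strategy of the same player, so the elimination stops.
Surviving strategies — Country A: {B, C, D}; Country B: {s2, s3, s5}.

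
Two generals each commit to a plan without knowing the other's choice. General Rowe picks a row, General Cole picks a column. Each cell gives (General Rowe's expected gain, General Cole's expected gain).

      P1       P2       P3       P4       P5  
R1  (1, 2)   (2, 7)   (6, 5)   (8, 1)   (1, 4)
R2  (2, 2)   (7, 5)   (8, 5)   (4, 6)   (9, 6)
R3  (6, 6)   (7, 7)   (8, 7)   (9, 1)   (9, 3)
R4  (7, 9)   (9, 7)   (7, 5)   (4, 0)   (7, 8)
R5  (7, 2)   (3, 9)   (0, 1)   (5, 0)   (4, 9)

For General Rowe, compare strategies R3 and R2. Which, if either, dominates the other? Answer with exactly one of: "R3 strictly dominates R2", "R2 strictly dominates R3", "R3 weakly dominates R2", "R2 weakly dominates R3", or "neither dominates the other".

R3's payoffs vs R2's, by General Cole's action — P1: 6>2, P2: 7=7, P3: 8=8, P4: 9>4, P5: 9=9.
R3 is at least as good everywhere and strictly better somewhere (tied only at P2, P3, P5), so R3 weakly but not strictly dominates R2.

R3 weakly dominates R2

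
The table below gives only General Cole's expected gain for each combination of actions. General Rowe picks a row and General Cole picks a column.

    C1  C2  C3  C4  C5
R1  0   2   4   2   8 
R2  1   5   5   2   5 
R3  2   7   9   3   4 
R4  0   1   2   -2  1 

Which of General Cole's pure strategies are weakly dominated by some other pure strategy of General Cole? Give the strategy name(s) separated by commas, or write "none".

C1, C2, C4

C1 is weakly dominated by C2 (R1: 2>0, R2: 5>1, R3: 7>2, R4: 1>0).
C2 is weakly dominated by C3 (R1: 4>2, R2: 5=5, R3: 9>7, R4: 2>1).
Nothing dominates C3: C1 at R1 (4>0); C2 at R1 (4>2); C4 at R1 (4>2); C5 at R3 (9>4).
C2 weakly dominates C4 — R1: 2=2, R2: 5>2, R3: 7>3, R4: 1>-2.
Nothing dominates C5: C1 at R1 (8>0); C2 at R1 (8>2); C3 at R1 (8>4); C4 at R1 (8>2).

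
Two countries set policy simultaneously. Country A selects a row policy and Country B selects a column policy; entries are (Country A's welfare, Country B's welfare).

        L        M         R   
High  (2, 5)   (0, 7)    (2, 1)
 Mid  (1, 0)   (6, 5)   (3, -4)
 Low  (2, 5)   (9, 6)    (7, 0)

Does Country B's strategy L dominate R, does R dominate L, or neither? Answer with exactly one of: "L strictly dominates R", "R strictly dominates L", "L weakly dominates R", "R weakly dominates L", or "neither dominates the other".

L's payoffs vs R's, by Country A's action — High: 5>1, Mid: 0>-4, Low: 5>0.
L gives a strictly higher payoff against every action of Country A, so L strictly dominates R.

L strictly dominates R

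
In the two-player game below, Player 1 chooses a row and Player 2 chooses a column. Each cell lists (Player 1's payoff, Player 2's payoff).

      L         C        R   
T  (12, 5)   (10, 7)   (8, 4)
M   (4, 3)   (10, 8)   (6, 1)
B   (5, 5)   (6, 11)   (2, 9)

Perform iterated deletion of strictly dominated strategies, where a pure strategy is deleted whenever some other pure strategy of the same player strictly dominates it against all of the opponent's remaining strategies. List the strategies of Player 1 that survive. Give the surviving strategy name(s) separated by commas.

T, M

For Player 1, T strictly dominates B on the remaining columns (L: 12>5, C: 10>6, R: 8>2); eliminate B.
Column L is eliminated: C beats it against every remaining row (T: 7>5, M: 8>3).
Column R is eliminated: C beats it against every remaining row (T: 7>4, M: 8>1).
Among the remaining strategies, none is strictly dominated by another pure strategy of the same player, so the elimination stops.
Surviving strategies — Player 1: {T, M}; Player 2: {C}.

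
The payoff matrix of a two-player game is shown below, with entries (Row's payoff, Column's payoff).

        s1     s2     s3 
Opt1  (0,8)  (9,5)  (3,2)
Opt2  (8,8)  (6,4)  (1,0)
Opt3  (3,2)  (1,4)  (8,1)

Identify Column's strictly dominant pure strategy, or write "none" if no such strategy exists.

none

s1 fails to dominate s2 at Opt3 (2<4).
s2 fails to dominate s1 at Opt1 (5<8).
s3 fails to dominate s1 at Opt1 (2<8).
No single strategy dominates all the others.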